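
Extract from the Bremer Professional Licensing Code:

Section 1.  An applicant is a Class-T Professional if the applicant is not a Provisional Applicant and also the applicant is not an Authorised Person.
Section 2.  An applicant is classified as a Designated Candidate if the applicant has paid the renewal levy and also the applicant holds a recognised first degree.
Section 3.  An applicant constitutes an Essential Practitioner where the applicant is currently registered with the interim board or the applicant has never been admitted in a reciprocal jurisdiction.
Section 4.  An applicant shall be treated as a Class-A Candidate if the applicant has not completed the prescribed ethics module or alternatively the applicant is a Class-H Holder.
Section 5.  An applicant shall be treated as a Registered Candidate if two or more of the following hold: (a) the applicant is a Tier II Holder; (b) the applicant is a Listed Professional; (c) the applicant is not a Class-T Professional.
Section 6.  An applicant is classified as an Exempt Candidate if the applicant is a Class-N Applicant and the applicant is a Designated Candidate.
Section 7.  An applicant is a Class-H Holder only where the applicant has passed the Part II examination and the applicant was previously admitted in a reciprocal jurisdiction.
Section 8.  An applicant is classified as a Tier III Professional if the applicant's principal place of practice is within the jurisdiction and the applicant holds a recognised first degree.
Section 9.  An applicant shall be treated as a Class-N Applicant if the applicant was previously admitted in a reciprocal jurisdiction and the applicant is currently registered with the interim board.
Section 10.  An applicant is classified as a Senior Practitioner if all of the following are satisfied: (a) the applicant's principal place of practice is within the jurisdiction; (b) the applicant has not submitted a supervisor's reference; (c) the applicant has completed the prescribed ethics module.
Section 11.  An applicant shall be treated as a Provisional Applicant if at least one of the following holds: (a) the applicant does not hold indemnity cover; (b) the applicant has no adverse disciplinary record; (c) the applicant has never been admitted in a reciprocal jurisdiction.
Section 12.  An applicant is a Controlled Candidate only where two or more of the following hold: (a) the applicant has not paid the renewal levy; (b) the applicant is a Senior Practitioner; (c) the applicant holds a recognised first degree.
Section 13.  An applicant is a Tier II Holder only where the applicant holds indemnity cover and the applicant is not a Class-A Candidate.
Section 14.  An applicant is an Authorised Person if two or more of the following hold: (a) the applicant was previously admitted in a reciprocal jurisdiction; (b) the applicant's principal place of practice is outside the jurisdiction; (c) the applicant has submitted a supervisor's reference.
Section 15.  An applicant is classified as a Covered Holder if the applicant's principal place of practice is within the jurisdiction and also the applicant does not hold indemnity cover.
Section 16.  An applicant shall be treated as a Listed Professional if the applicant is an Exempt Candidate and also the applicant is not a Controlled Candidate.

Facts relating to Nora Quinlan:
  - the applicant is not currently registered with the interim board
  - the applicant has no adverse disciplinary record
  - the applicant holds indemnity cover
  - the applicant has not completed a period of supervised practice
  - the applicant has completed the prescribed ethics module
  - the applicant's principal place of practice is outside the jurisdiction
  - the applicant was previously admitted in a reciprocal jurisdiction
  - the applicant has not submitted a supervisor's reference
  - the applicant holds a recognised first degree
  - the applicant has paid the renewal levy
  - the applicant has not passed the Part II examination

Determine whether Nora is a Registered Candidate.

section 7 — Class-H Holder: [the applicant has passed the Part II examination? no] AND [the applicant was previously admitted in a reciprocal jurisdiction? yes] → not satisfied.
section 4 — Class-A Candidate: [the applicant has not completed the prescribed ethics module? no] OR [Class-H Holder (section 7)? no] → not satisfied.
section 13 — Tier II Holder: [the applicant holds indemnity cover? yes] AND [not a Class-A Candidate (section 4)? yes] → satisfied.
section 9 — Class-N Applicant: [the applicant was previously admitted in a reciprocal jurisdiction? yes] AND [the applicant is currently registered with the interim board? no] → not satisfied.
section 2 — Designated Candidate: [the applicant has paid the renewal levy? yes] AND [the applicant holds a recognised first degree? yes] → satisfied.
section 6 — Exempt Candidate: [Class-N Applicant (section 9)? no] AND [Designated Candidate (section 2)? yes] → not satisfied.
section 10 — Senior Practitioner: [the applicant's principal place of practice is within the jurisdiction? no] AND [the applicant has not submitted a supervisor's reference? yes] AND [the applicant has completed the prescribed ethics module? yes] → not satisfied.
section 12 — Controlled Candidate: the applicant has not paid the renewal levy? no; Senior Practitioner (section 10)? no; the applicant holds a recognised first degree? yes — 1 of 3 hold (need ≥2) → not satisfied.
section 16 — Listed Professional: [Exempt Candidate (section 6)? no] AND [not a Controlled Candidate (section 12)? yes] → not satisfied.
section 11 — Provisional Applicant: [the applicant does not hold indemnity cover? no] OR [the applicant has no adverse disciplinary record? yes] OR [the applicant has never been admitted in a reciprocal jurisdiction? no] → satisfied.
section 14 — Authorised Person: the applicant was previously admitted in a reciprocal jurisdiction? yes; the applicant's principal place of practice is outside the jurisdiction? yes; the applicant has submitted a supervisor's reference? no — 2 of 3 hold (need ≥2) → satisfied.
section 1 — Class-T Professional: [not a Provisional Applicant (section 11)? no] AND [not an Authorised Person (section 14)? no] → not satisfied.
section 5 — Registered Candidate: Tier II Holder (section 13)? yes; Listed Professional (section 16)? no; not a Class-T Professional (section 1)? yes — 2 of 3 hold (need ≥2) → satisfied.

Yes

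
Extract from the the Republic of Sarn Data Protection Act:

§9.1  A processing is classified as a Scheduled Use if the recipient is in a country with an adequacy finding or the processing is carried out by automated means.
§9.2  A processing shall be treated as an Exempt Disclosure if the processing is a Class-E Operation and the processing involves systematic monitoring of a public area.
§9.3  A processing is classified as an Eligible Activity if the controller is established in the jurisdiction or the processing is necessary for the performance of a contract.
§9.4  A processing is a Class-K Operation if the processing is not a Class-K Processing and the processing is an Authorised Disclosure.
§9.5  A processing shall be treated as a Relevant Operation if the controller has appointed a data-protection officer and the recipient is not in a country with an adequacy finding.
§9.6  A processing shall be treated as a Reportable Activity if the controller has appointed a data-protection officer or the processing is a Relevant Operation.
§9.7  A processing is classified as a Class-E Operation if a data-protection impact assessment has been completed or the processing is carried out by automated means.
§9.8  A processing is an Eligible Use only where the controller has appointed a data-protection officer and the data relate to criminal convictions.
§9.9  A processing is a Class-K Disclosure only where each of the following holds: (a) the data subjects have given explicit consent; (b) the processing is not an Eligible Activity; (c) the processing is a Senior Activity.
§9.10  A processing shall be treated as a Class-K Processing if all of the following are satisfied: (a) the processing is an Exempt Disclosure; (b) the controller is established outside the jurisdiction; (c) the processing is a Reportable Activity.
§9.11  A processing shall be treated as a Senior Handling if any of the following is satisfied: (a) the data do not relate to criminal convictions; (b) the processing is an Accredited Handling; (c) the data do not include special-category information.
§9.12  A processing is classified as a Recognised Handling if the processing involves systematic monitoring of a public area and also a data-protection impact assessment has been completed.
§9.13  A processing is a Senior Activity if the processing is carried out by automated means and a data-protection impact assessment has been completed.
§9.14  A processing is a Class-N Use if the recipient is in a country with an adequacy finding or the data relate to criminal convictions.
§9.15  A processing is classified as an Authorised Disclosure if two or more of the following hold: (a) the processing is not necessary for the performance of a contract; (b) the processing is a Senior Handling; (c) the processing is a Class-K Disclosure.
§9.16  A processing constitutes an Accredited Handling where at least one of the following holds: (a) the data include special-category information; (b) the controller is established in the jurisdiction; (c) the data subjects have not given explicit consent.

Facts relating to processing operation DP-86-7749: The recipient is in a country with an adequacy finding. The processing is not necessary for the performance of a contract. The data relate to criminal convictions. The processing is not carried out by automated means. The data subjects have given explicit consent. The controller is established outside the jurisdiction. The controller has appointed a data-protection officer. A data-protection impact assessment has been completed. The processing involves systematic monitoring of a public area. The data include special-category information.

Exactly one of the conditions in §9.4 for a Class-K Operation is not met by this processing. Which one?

Class-K Processing

Under §9.7: a data-protection impact assessment has been completed? yes; or the processing is carried out by automated means? no. So the processing is a Class-E Operation.
Under §9.2: Class-E Operation (§9.7)? yes; and the processing involves systematic monitoring of a public area? yes. So the processing is an Exempt Disclosure.
Under §9.5: the controller has appointed a data-protection officer? yes; and the recipient is not in a country with an adequacy finding? no. So the processing is not a Relevant Operation.
Under §9.6: the controller has appointed a data-protection officer? yes; or Relevant Operation (§9.5)? no. So the processing is a Reportable Activity.
Under §9.10: Exempt Disclosure (§9.2)? yes; and the controller is established outside the jurisdiction? yes; and Reportable Activity (§9.6)? yes. So the processing is a Class-K Processing.
Under §9.16: the data include special-category information? yes; or the controller is established in the jurisdiction? no; or the data subjects have not given explicit consent? no. So the processing is an Accredited Handling.
Under §9.11: the data do not relate to criminal convictions? no; or Accredited Handling (§9.16)? yes; or the data do not include special-category information? no. So the processing is a Senior Handling.
Under §9.3: the controller is established in the jurisdiction? no; or the processing is necessary for the performance of a contract? no. So the processing is not an Eligible Activity.
Under §9.13: the processing is carried out by automated means? no; and a data-protection impact assessment has been completed? yes. So the processing is not a Senior Activity.
Under §9.9: the data subjects have given explicit consent? yes; and not an Eligible Activity (§9.3)? yes; and Senior Activity (§9.13)? no. So the processing is not a Class-K Disclosure.
Under §9.15: the processing is not necessary for the performance of a contract? yes; Senior Handling (§9.11)? yes; Class-K Disclosure (§9.9)? no — 2 of 3 hold (need ≥2) → satisfied.
Under §9.4: not a Class-K Processing (§9.10)? no; and Authorised Disclosure (§9.15)? yes. So the processing is not a Class-K Operation.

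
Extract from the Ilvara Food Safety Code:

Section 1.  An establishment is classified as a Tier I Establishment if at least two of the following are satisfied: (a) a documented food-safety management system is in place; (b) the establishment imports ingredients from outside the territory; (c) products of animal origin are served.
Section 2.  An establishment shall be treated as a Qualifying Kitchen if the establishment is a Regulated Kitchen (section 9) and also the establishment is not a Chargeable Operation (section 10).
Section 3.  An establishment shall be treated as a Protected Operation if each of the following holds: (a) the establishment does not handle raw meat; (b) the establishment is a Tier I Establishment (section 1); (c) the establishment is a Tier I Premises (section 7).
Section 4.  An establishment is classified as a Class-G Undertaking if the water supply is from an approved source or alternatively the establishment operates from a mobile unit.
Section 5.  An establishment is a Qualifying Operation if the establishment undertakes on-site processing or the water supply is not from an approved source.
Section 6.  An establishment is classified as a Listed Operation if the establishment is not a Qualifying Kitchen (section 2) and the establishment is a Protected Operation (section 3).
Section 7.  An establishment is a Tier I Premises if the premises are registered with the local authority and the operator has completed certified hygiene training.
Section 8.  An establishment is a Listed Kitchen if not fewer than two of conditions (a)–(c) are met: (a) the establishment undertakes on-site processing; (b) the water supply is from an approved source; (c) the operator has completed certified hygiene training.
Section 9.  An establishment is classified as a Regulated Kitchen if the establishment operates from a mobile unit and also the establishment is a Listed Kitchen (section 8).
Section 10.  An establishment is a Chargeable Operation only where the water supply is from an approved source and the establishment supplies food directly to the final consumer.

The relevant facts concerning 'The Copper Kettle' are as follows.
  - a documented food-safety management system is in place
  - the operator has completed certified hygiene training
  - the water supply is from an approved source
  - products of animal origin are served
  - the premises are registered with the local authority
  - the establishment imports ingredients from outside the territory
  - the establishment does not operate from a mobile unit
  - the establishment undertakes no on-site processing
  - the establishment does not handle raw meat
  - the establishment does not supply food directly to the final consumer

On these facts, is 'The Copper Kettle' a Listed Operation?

Yes

section 8 — Listed Kitchen: the establishment undertakes on-site processing? no; the water supply is from an approved source? yes; the operator has completed certified hygiene training? yes — 2 of 3 hold (need ≥2) → satisfied.
section 9 — Regulated Kitchen: [the establishment operates from a mobile unit? no] AND [Listed Kitchen (section 8)? yes] → not satisfied.
section 10 — Chargeable Operation: [the water supply is from an approved source? yes] AND [the establishment supplies food directly to the final consumer? no] → not satisfied.
section 2 — Qualifying Kitchen: [Regulated Kitchen (section 9)? no] AND [not a Chargeable Operation (section 10)? yes] → not satisfied.
section 1 — Tier I Establishment: a documented food-safety management system is in place? yes; the establishment imports ingredients from outside the territory? yes; products of animal origin are served? yes — 3 of 3 hold (need ≥2) → satisfied.
section 7 — Tier I Premises: [the premises are registered with the local authority? yes] AND [the operator has completed certified hygiene training? yes] → satisfied.
section 3 — Protected Operation: [the establishment does not handle raw meat? yes] AND [Tier I Establishment (section 1)? yes] AND [Tier I Premises (section 7)? yes] → satisfied.
section 6 — Listed Operation: [not a Qualifying Kitchen (section 2)? yes] AND [Protected Operation (section 3)? yes] → satisfied.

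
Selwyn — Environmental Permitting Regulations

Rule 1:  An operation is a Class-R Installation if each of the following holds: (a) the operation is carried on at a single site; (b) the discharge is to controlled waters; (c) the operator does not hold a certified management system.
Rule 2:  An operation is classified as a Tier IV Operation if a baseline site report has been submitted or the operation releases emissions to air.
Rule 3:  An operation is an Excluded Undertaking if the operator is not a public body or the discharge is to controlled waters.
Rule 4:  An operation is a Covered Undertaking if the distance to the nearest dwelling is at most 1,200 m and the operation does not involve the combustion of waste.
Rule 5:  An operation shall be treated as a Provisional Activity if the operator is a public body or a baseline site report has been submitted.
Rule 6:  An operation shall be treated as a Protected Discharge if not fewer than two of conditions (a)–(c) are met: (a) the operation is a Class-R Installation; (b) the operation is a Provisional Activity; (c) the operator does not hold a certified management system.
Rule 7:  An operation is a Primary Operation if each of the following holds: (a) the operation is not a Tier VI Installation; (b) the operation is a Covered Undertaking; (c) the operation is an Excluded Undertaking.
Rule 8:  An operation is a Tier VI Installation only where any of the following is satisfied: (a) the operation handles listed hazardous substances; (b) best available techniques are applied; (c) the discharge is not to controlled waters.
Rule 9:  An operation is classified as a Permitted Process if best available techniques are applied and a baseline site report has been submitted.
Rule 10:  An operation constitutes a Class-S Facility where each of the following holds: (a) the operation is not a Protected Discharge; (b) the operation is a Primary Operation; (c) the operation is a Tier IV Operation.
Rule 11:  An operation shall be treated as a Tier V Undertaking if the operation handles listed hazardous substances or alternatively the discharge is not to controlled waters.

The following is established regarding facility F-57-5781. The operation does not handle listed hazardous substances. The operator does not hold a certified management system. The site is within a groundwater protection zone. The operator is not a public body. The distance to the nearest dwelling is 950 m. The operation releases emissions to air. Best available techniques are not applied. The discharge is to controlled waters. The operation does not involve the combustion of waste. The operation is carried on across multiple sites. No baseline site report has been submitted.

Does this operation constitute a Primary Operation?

Yes

rule 8 — Tier VI Installation: [the operation handles listed hazardous substances? no] OR [best available techniques are applied? no] OR [the discharge is not to controlled waters? no] → not satisfied.
rule 4 — Covered Undertaking: [distance to the nearest dwelling: 950 m ≤ 1,200 m? yes] AND [the operation does not involve the combustion of waste? yes] → satisfied.
rule 3 — Excluded Undertaking: [the operator is not a public body? yes] OR [the discharge is to controlled waters? yes] → satisfied.
rule 7 — Primary Operation: [not a Tier VI Installation (rule 8)? yes] AND [Covered Undertaking (rule 4)? yes] AND [Excluded Undertaking (rule 3)? yes] → satisfied.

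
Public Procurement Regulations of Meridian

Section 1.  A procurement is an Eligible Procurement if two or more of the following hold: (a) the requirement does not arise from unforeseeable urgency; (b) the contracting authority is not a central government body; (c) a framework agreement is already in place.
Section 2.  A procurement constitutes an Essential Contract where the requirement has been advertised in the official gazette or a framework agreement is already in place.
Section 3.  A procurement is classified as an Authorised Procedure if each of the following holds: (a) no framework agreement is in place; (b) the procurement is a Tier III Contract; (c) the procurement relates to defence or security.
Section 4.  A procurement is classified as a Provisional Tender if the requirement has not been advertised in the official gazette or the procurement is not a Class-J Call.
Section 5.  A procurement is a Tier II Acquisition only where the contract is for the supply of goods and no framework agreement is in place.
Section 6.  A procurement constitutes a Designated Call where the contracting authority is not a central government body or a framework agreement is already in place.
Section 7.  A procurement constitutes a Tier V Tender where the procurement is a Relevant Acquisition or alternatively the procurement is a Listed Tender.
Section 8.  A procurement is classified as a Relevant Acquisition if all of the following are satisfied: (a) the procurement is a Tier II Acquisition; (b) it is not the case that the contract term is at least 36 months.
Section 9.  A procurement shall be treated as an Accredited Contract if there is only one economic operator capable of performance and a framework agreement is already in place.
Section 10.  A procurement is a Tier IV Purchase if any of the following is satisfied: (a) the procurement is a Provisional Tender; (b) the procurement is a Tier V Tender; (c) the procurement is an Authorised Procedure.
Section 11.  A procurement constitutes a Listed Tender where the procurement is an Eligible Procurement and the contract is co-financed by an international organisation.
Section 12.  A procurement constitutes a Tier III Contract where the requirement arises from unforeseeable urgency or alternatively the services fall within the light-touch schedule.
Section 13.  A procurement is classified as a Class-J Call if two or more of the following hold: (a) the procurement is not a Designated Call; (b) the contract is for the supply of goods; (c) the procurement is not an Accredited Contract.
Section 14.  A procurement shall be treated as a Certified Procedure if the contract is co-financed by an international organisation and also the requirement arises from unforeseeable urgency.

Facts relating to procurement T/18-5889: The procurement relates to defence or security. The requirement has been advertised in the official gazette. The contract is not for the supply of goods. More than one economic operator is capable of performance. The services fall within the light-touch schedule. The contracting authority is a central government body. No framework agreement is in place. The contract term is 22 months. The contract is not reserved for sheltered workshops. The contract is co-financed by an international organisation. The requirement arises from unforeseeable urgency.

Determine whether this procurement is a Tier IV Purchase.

section 6 — Designated Call: [the contracting authority is not a central government body? no] OR [a framework agreement is already in place? no] → not satisfied.
section 9 — Accredited Contract: [there is only one economic operator capable of performance? no] AND [a framework agreement is already in place? no] → not satisfied.
section 13 — Class-J Call: not a Designated Call (section 6)? yes; the contract is for the supply of goods? no; not an Accredited Contract (section 9)? yes — 2 of 3 hold (need ≥2) → satisfied.
section 4 — Provisional Tender: [the requirement has not been advertised in the official gazette? no] OR [not a Class-J Call (section 13)? no] → not satisfied.
section 5 — Tier II Acquisition: [the contract is for the supply of goods? no] AND [no framework agreement is in place? yes] → not satisfied.
section 8 — Relevant Acquisition: [Tier II Acquisition (section 5)? no] AND [contract term: 22 months ≥ 36 months? no, so negated condition yes] → not satisfied.
section 1 — Eligible Procurement: the requirement does not arise from unforeseeable urgency? no; the contracting authority is not a central government body? no; a framework agreement is already in place? no — 0 of 3 hold (need ≥2) → not satisfied.
section 11 — Listed Tender: [Eligible Procurement (section 1)? no] AND [the contract is co-financed by an international organisation? yes] → not satisfied.
section 7 — Tier V Tender: [Relevant Acquisition (section 8)? no] OR [Listed Tender (section 11)? no] → not satisfied.
section 12 — Tier III Contract: [the requirement arises from unforeseeable urgency? yes] OR [the services fall within the light-touch schedule? yes] → satisfied.
section 3 — Authorised Procedure: [no framework agreement is in place? yes] AND [Tier III Contract (section 12)? yes] AND [the procurement relates to defence or security? yes] → satisfied.
section 10 — Tier IV Purchase: [Provisional Tender (section 4)? no] OR [Tier V Tender (section 7)? no] OR [Authorised Procedure (section 3)? yes] → satisfied.

Yes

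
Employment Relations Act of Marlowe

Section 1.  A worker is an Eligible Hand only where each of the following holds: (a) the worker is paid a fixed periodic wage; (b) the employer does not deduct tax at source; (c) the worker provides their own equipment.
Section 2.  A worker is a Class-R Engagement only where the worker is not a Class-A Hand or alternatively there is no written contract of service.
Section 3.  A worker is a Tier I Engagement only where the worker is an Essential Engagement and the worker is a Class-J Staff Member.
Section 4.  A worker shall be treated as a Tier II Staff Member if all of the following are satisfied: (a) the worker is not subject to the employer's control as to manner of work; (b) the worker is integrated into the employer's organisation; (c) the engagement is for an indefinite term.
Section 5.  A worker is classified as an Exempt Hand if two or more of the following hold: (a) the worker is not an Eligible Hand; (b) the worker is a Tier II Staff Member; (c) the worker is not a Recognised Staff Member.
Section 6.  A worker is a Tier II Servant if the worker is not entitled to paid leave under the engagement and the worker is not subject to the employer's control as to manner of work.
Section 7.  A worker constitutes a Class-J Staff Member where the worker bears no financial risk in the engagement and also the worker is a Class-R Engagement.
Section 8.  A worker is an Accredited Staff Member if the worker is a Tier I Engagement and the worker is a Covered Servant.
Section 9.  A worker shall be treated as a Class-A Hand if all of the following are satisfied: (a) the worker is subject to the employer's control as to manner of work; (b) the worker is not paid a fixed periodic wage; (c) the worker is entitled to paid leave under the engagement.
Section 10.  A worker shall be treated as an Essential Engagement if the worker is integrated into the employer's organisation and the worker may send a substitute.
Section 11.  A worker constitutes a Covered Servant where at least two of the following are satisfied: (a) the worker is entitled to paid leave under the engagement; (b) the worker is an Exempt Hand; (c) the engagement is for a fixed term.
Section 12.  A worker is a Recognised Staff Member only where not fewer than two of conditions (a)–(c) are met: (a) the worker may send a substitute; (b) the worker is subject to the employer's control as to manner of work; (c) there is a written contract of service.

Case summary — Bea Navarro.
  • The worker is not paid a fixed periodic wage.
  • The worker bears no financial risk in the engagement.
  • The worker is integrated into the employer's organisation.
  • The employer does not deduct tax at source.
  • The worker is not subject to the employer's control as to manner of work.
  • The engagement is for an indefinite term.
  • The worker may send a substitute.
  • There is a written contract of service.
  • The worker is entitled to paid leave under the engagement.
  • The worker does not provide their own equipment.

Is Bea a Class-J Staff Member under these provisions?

Yes

Under section 9: the worker is subject to the employer's control as to manner of work? no; and the worker is not paid a fixed periodic wage? yes; and the worker is entitled to paid leave under the engagement? yes. So the worker is not a Class-A Hand.
Under section 2: not a Class-A Hand (section 9)? yes; or there is no written contract of service? no. So the worker is a Class-R Engagement.
Under section 7: the worker bears no financial risk in the engagement? yes; and Class-R Engagement (section 2)? yes. So the worker is a Class-J Staff Member.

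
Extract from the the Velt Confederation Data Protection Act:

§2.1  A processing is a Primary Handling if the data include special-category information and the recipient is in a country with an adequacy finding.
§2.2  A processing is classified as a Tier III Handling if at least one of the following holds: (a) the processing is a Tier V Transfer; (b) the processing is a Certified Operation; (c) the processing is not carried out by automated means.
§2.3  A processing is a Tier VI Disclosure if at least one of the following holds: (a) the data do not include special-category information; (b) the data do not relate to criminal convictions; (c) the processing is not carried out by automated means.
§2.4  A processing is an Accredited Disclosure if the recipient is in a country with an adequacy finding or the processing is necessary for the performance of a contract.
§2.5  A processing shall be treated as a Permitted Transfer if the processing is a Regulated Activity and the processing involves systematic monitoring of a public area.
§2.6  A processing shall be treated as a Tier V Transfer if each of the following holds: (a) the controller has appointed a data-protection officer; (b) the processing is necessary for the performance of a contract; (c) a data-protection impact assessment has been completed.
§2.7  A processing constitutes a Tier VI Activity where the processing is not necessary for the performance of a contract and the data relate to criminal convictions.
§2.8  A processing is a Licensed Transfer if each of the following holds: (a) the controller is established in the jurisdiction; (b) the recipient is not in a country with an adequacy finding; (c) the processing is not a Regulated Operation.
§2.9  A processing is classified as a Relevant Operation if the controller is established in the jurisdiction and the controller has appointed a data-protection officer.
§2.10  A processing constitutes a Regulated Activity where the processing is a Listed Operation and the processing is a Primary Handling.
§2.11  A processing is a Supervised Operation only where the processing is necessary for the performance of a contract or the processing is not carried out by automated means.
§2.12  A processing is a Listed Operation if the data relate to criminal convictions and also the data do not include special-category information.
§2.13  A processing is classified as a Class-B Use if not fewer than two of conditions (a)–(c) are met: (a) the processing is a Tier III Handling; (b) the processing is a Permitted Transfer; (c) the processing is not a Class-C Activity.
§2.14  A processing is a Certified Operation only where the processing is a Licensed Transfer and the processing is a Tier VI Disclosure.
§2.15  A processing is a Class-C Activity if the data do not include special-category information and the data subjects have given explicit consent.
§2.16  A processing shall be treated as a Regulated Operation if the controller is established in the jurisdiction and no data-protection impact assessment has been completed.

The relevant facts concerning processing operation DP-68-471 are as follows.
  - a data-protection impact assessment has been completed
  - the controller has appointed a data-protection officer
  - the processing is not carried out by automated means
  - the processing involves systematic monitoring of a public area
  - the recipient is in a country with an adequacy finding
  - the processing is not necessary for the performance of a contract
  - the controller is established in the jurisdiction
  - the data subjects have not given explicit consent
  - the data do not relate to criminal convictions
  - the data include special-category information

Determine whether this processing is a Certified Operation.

No

§2.16 — Regulated Operation: [the controller is established in the jurisdiction? yes] AND [no data-protection impact assessment has been completed? no] → not satisfied.
§2.8 — Licensed Transfer: [the controller is established in the jurisdiction? yes] AND [the recipient is not in a country with an adequacy finding? no] AND [not a Regulated Operation (§2.16)? yes] → not satisfied.
§2.3 — Tier VI Disclosure: [the data do not include special-category information? no] OR [the data do not relate to criminal convictions? yes] OR [the processing is not carried out by automated means? yes] → satisfied.
§2.14 — Certified Operation: [Licensed Transfer (§2.8)? no] AND [Tier VI Disclosure (§2.3)? yes] → not satisfied.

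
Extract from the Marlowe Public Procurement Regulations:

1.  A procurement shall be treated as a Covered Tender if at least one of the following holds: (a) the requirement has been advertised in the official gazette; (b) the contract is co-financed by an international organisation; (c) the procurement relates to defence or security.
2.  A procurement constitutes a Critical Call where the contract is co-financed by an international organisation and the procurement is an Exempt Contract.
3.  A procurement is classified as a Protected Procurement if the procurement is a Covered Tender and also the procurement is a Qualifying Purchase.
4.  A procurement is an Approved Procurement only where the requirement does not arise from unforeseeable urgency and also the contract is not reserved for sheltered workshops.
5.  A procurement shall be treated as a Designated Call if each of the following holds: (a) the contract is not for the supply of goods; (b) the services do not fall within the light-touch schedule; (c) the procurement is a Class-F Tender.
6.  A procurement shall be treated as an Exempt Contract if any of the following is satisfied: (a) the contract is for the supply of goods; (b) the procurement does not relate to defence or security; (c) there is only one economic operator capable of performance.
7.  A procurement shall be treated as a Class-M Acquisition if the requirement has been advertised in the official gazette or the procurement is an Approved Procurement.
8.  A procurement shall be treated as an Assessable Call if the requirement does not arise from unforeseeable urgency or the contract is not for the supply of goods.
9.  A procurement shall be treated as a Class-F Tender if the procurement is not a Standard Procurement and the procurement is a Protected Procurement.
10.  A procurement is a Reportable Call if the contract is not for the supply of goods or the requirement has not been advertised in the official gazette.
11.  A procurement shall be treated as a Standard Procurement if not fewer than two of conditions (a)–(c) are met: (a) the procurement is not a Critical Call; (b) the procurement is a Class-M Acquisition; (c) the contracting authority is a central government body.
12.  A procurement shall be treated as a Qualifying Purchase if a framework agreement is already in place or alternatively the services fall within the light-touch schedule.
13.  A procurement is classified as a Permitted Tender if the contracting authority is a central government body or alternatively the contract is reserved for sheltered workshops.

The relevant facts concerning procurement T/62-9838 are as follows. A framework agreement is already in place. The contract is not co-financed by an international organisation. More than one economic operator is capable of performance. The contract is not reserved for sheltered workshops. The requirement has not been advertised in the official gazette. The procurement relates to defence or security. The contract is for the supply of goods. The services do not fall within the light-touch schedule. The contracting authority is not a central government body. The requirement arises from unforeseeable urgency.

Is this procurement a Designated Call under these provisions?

No

Under paragraph 6: the contract is for the supply of goods? yes; or the procurement does not relate to defence or security? no; or there is only one economic operator capable of performance? no. So the procurement is an Exempt Contract.
Under paragraph 2: the contract is co-financed by an international organisation? no; and Exempt Contract (paragraph 6)? yes. So the procurement is not a Critical Call.
Under paragraph 4: the requirement does not arise from unforeseeable urgency? no; and the contract is not reserved for sheltered workshops? yes. So the procurement is not an Approved Procurement.
Under paragraph 7: the requirement has been advertised in the official gazette? no; or Approved Procurement (paragraph 4)? no. So the procurement is not a Class-M Acquisition.
Under paragraph 11: not a Critical Call (paragraph 2)? yes; Class-M Acquisition (paragraph 7)? no; the contracting authority is a central government body? no — 1 of 3 hold (need ≥2) → not satisfied.
Under paragraph 1: the requirement has been advertised in the official gazette? no; or the contract is co-financed by an international organisation? no; or the procurement relates to defence or security? yes. So the procurement is a Covered Tender.
Under paragraph 12: a framework agreement is already in place? yes; or the services fall within the light-touch schedule? no. So the procurement is a Qualifying Purchase.
Under paragraph 3: Covered Tender (paragraph 1)? yes; and Qualifying Purchase (paragraph 12)? yes. So the procurement is a Protected Procurement.
Under paragraph 9: not a Standard Procurement (paragraph 11)? yes; and Protected Procurement (paragraph 3)? yes. So the procurement is a Class-F Tender.
Under paragraph 5: the contract is not for the supply of goods? no; and the services do not fall within the light-touch schedule? yes; and Class-F Tender (paragraph 9)? yes. So the procurement is not a Designated Call.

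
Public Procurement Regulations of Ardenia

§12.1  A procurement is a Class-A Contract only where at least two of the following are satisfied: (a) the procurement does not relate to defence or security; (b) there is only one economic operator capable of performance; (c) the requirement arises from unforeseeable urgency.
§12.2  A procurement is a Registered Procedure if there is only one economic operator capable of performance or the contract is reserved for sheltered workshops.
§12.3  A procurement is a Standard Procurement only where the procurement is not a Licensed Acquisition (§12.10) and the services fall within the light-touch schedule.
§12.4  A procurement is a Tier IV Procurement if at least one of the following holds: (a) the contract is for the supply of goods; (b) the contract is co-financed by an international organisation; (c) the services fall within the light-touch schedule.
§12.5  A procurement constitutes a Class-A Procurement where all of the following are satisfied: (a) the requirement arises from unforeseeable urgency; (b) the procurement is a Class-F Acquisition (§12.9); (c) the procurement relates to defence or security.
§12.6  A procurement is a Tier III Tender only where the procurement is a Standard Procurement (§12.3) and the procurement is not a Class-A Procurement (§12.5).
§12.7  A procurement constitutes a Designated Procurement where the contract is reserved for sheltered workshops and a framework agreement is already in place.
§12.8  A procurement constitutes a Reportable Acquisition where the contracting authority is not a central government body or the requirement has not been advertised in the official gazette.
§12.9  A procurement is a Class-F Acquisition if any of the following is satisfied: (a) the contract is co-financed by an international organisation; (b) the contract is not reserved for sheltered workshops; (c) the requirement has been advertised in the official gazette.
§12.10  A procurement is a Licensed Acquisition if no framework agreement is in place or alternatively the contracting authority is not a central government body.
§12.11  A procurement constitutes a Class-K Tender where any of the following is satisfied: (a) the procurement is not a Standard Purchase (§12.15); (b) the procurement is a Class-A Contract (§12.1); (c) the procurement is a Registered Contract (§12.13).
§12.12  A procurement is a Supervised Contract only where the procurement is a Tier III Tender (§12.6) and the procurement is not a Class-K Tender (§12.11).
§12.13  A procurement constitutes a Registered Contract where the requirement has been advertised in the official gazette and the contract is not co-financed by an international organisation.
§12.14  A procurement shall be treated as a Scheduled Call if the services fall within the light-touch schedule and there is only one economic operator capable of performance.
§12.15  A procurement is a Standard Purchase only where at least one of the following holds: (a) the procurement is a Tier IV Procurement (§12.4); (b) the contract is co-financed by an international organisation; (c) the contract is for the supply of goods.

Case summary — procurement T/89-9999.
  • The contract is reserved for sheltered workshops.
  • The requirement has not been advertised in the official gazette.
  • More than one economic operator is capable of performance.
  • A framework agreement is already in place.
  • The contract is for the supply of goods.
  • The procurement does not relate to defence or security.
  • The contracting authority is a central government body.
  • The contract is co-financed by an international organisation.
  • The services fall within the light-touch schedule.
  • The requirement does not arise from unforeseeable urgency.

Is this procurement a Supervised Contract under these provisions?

Under §12.10: no framework agreement is in place? no; or the contracting authority is not a central government body? no. So the procurement is not a Licensed Acquisition.
Under §12.3: not a Licensed Acquisition (§12.10)? yes; and the services fall within the light-touch schedule? yes. So the procurement is a Standard Procurement.
Under §12.9: the contract is co-financed by an international organisation? yes; or the contract is not reserved for sheltered workshops? no; or the requirement has been advertised in the official gazette? no. So the procurement is a Class-F Acquisition.
Under §12.5: the requirement arises from unforeseeable urgency? no; and Class-F Acquisition (§12.9)? yes; and the procurement relates to defence or security? no. So the procurement is not a Class-A Procurement.
Under §12.6: Standard Procurement (§12.3)? yes; and not a Class-A Procurement (§12.5)? yes. So the procurement is a Tier III Tender.
Under §12.4: the contract is for the supply of goods? yes; or the contract is co-financed by an international organisation? yes; or the services fall within the light-touch schedule? yes. So the procurement is a Tier IV Procurement.
Under §12.15: Tier IV Procurement (§12.4)? yes; or the contract is co-financed by an international organisation? yes; or the contract is for the supply of goods? yes. So the procurement is a Standard Purchase.
Under §12.1: the procurement does not relate to defence or security? yes; there is only one economic operator capable of performance? no; the requirement arises from unforeseeable urgency? no — 1 of 3 hold (need ≥2) → not satisfied.
Under §12.13: the requirement has been advertised in the official gazette? no; and the contract is not co-financed by an international organisation? no. So the procurement is not a Registered Contract.
Under §12.11: not a Standard Purchase (§12.15)? no; or Class-A Contract (§12.1)? no; or Registered Contract (§12.13)? no. So the procurement is not a Class-K Tender.
Under §12.12: Tier III Tender (§12.6)? yes; and not a Class-K Tender (§12.11)? yes. So the procurement is a Supervised Contract.

Yes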